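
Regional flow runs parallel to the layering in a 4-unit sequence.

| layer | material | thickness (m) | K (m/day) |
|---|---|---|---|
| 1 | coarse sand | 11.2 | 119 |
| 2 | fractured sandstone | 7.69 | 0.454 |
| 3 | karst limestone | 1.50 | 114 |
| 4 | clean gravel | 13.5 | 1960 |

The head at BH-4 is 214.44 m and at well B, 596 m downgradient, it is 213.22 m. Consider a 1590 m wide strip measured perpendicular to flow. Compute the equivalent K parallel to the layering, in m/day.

825

Flow is parallel to layering, so each bed carries its own Darcy discharge and the transmissivities add.
Σ(K_i·b_i) = 119×11.2 + 0.454×7.69 + 114×1.50 + 1960×13.5 = 27967 m²/day.
Total thickness b = 33.89 m, so K_eq = Σ(K_i·b_i)/b = 825.2 m/day.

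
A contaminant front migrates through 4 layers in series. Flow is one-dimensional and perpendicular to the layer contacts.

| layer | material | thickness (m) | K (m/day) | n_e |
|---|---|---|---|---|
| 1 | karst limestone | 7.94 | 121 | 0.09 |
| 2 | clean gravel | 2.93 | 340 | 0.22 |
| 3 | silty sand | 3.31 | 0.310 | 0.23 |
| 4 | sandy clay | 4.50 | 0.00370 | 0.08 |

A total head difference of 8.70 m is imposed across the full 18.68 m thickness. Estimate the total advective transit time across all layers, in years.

With flow normal to the layers, continuity requires the same specific discharge q through every layer.
Σ(b_i/K_i) = 7.94/121 + 2.93/340 + 3.31/0.310 + 4.50/0.00370 = 1227 d.
q = Δh / Σ(b_i/K_i) = 8.70 / 1227 = 0.007091 m/day.
In each layer the seepage velocity is v_i = q/n_i, so the layer transit time is t_i = b_i·n_i / q:
  layer 1 (karst limestone): t_1 = 7.94 × 0.09 / 0.007091 = 100.8 d
  layer 2 (clean gravel): t_2 = 2.93 × 0.22 / 0.007091 = 90.91 d
  layer 3 (silty sand): t_3 = 3.31 × 0.23 / 0.007091 = 107.4 d
  layer 4 (sandy clay): t_4 = 4.50 × 0.08 / 0.007091 = 50.77 d
Total t = Σ t_i = 349.8 days = 0.9578 years.

0.958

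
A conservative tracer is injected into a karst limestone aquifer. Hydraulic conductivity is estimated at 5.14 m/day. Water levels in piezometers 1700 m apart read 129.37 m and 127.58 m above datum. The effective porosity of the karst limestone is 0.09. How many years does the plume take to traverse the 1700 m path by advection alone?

77.4

Hydraulic gradient i = (129.37 − 127.58) / 1700 = 1.79 / 1700 = 0.001053.
Darcy flux q = K · i = 5.140 × 0.001053 = 0.005412 m/day.
Seepage velocity v = q / n_e = 0.005412 / 0.09 = 0.06013 m/day.
Travel time t = L / v = 1700 / 0.06013 = 28270 days = 77.40 years.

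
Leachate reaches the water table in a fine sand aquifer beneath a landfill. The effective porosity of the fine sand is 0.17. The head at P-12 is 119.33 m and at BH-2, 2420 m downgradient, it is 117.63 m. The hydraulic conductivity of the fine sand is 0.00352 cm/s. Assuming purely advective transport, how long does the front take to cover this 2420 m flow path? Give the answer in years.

527

Convert K: 0.00352 cm/s × 864 = 3.041 m/day.
Hydraulic gradient i = (119.33 − 117.63) / 2420 = 1.7 / 2420 = 0.0007025.
Darcy flux q = K · i = 3.041 × 0.0007025 = 0.002136 m/day.
Seepage velocity v = q / n_e = 0.002136 / 0.17 = 0.01257 m/day.
Travel time t = L / v = 2420 / 0.01257 = 1.926e+05 days = 527.2 years.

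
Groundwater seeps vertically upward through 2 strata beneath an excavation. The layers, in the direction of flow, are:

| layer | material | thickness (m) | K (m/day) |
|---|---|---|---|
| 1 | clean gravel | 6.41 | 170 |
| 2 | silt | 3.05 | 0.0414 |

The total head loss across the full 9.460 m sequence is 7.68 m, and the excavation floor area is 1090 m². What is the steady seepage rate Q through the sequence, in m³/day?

Flow is perpendicular to layering, so the layers act in series and the equivalent K is the thickness-weighted harmonic mean.
Total thickness L = 6.41 + 3.05 = 9.460 m.
Σ(b_i/K_i) = 6.41/170 + 3.05/0.0414 = 73.71 d.
K_eq = L / Σ(b_i/K_i) = 9.460 / 73.71 = 0.1283 m/day.
Q = K_eq · A · (Δh/L) = 0.1283 × 1090 × (7.68/9.460) = 113.6 m³/day.

114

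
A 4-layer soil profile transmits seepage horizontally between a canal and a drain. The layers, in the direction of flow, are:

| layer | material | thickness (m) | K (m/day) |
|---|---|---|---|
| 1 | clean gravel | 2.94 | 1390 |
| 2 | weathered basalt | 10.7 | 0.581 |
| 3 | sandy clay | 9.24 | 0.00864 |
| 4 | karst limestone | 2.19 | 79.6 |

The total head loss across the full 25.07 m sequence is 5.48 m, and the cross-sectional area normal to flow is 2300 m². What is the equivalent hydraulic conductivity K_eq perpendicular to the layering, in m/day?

Flow is perpendicular to layering, so the layers act in series and the equivalent K is the thickness-weighted harmonic mean.
Total thickness L = 2.94 + 10.7 + 9.24 + 2.19 = 25.07 m.
Σ(b_i/K_i) = 2.94/1390 + 10.7/0.581 + 9.24/0.00864 + 2.19/79.6 = 1088 d.
K_eq = L / Σ(b_i/K_i) = 25.07 / 1088 = 0.02304 m/day.

0.0230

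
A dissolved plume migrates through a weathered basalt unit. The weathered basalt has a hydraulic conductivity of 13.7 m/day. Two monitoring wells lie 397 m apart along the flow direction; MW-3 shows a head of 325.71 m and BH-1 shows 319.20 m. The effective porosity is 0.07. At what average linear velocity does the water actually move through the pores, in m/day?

Hydraulic gradient i = (325.71 − 319.20) / 397 = 6.51 / 397 = 0.01640.
Darcy flux q = K · i = 13.70 × 0.01640 = 0.2247 m/day.
Seepage velocity v = q / n_e = 0.2247 / 0.07 = 3.209 m/day.

3.21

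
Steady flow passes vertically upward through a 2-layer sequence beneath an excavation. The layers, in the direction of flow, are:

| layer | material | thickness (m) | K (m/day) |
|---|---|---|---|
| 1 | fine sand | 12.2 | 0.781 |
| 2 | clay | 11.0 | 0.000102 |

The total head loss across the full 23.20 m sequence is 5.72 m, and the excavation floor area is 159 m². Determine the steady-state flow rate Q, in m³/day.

0.00843

Flow is perpendicular to layering, so the layers act in series and the equivalent K is the thickness-weighted harmonic mean.
Total thickness L = 12.2 + 11.0 = 23.20 m.
Σ(b_i/K_i) = 12.2/0.781 + 11.0/0.000102 = 1.079e+05 d.
K_eq = L / Σ(b_i/K_i) = 23.20 / 1.079e+05 = 0.0002151 m/day.
Q = K_eq · A · (Δh/L) = 0.0002151 × 159 × (5.72/23.20) = 0.008432 m³/day.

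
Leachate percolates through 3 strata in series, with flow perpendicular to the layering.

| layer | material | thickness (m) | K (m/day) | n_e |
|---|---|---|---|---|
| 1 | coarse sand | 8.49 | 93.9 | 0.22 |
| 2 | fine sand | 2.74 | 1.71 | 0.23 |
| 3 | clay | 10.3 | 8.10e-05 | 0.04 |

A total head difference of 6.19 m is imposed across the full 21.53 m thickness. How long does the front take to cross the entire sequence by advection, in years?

164

With flow normal to the layers, continuity requires the same specific discharge q through every layer.
Σ(b_i/K_i) = 8.49/93.9 + 2.74/1.71 + 10.3/8.10e-05 = 1.272e+05 d.
q = Δh / Σ(b_i/K_i) = 6.19 / 1.272e+05 = 4.868e-05 m/day.
In each layer the seepage velocity is v_i = q/n_i, so the layer transit time is t_i = b_i·n_i / q:
  layer 1 (coarse sand): t_1 = 8.49 × 0.22 / 4.868e-05 = 38371 d
  layer 2 (fine sand): t_2 = 2.74 × 0.23 / 4.868e-05 = 12946 d
  layer 3 (clay): t_3 = 10.3 × 0.04 / 4.868e-05 = 8464 d
Total t = Σ t_i = 59781 days = 163.7 years.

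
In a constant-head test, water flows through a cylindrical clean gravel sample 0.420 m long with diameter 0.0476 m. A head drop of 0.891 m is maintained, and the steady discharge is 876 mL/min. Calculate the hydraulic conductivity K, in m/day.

334

Cross-sectional area A = π·(d/2)² = π × (0.0476/2)² = 0.001780 m².
Convert discharge: 876 mL/min = 1.460e-05 m³/s.
Darcy's law rearranged: K = Q·L / (A·Δh) = 1.460e-05 × 0.420 / (0.001780 × 0.891) = 0.003867 m/s = 334.1 m/day.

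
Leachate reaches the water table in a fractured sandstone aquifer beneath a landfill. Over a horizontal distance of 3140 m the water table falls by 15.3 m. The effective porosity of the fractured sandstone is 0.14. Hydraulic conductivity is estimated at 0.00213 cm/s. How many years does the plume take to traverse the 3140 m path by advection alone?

Convert K: 0.00213 cm/s × 864 = 1.840 m/day.
Hydraulic gradient i = Δh / L = 15.3 / 3140 = 0.004873.
Darcy flux q = K · i = 1.840 × 0.004873 = 0.008967 m/day.
Seepage velocity v = q / n_e = 0.008967 / 0.14 = 0.06405 m/day.
Travel time t = L / v = 3140 / 0.06405 = 49023 days = 134.2 years.

134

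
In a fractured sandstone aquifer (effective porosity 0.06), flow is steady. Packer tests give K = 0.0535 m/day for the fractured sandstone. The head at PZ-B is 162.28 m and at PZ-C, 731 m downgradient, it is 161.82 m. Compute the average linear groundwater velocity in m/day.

0.000561

Hydraulic gradient i = (162.28 − 161.82) / 731 = 0.46 / 731 = 0.0006293.
Darcy flux q = K · i = 0.05350 × 0.0006293 = 3.367e-05 m/day.
Seepage velocity v = q / n_e = 3.367e-05 / 0.06 = 0.0005611 m/day.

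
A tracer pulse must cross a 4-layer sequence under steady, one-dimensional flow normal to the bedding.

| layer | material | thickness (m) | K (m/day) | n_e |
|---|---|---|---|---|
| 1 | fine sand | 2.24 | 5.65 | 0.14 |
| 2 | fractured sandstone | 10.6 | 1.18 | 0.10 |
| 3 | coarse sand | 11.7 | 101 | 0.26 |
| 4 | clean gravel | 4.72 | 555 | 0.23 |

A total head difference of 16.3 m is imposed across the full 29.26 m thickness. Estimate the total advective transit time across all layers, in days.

3.21

With flow normal to the layers, continuity requires the same specific discharge q through every layer.
Σ(b_i/K_i) = 2.24/5.65 + 10.6/1.18 + 11.7/101 + 4.72/555 = 9.504 d.
q = Δh / Σ(b_i/K_i) = 16.3 / 9.504 = 1.715 m/day.
In each layer the seepage velocity is v_i = q/n_i, so the layer transit time is t_i = b_i·n_i / q:
  layer 1 (fine sand): t_1 = 2.24 × 0.14 / 1.715 = 0.1828 d
  layer 2 (fractured sandstone): t_2 = 10.6 × 0.10 / 1.715 = 0.6180 d
  layer 3 (coarse sand): t_3 = 11.7 × 0.26 / 1.715 = 1.774 d
  layer 4 (clean gravel): t_4 = 4.72 × 0.23 / 1.715 = 0.6330 d
Total t = Σ t_i = 3.208 days.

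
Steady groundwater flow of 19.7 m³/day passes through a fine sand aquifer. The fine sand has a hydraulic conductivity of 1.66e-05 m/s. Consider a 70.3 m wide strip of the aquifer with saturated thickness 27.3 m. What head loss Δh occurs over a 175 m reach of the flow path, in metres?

1.25

Convert K: 1.66e-05 m/s × 86400 = 1.434 m/day.
Cross-sectional area A = 70.3 × 27.3 = 1919 m².
From Q = K·A·i, i = Q / (K·A) = 19.7 / (1.434 × 1919) = 0.007157.
Head loss Δh = i · L = 0.007157 × 175 = 1.252 m.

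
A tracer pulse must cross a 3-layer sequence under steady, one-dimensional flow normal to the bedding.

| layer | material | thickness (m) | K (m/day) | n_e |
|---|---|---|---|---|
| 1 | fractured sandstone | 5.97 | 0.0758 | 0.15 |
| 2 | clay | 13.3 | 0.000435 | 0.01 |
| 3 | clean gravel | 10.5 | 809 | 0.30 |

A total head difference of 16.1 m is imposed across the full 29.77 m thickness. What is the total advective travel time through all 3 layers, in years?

21.8

With flow normal to the layers, continuity requires the same specific discharge q through every layer.
Σ(b_i/K_i) = 5.97/0.0758 + 13.3/0.000435 + 10.5/809 = 30653 d.
q = Δh / Σ(b_i/K_i) = 16.1 / 30653 = 0.0005252 m/day.
In each layer the seepage velocity is v_i = q/n_i, so the layer transit time is t_i = b_i·n_i / q:
  layer 1 (fractured sandstone): t_1 = 5.97 × 0.15 / 0.0005252 = 1705 d
  layer 2 (clay): t_2 = 13.3 × 0.01 / 0.0005252 = 253.2 d
  layer 3 (clean gravel): t_3 = 10.5 × 0.30 / 0.0005252 = 5997 d
Total t = Σ t_i = 7956 days = 21.78 years.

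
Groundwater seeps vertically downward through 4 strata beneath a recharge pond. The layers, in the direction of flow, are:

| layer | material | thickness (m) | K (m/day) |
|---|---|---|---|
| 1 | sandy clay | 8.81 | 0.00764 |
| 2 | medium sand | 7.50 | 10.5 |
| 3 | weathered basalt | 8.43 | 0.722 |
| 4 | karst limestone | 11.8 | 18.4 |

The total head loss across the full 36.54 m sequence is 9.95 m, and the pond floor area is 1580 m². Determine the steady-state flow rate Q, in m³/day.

13.5

Flow is perpendicular to layering, so the layers act in series and the equivalent K is the thickness-weighted harmonic mean.
Total thickness L = 8.81 + 7.50 + 8.43 + 11.8 = 36.54 m.
Σ(b_i/K_i) = 8.81/0.00764 + 7.50/10.5 + 8.43/0.722 + 11.8/18.4 = 1166 d.
K_eq = L / Σ(b_i/K_i) = 36.54 / 1166 = 0.03133 m/day.
Q = K_eq · A · (Δh/L) = 0.03133 × 1580 × (9.95/36.54) = 13.48 m³/day.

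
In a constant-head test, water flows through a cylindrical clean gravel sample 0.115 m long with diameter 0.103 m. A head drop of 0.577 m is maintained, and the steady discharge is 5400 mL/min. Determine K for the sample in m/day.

186

Cross-sectional area A = π·(d/2)² = π × (0.103/2)² = 0.008332 m².
Convert discharge: 5400 mL/min = 9.000e-05 m³/s.
Darcy's law rearranged: K = Q·L / (A·Δh) = 9.000e-05 × 0.115 / (0.008332 × 0.577) = 0.002153 m/s = 186.0 m/day.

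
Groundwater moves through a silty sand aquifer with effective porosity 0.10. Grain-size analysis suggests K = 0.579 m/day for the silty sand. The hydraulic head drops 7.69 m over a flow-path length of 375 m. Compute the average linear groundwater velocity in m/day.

0.119

Hydraulic gradient i = Δh / L = 7.69 / 375 = 0.02051.
Darcy flux q = K · i = 0.5790 × 0.02051 = 0.01187 m/day.
Seepage velocity v = q / n_e = 0.01187 / 0.10 = 0.1187 m/day.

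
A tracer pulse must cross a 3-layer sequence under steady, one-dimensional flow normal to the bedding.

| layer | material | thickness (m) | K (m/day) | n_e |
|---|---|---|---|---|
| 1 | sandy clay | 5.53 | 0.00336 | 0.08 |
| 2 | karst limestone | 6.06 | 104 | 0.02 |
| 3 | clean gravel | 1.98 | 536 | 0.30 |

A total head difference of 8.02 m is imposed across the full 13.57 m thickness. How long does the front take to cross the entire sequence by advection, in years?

With flow normal to the layers, continuity requires the same specific discharge q through every layer.
Σ(b_i/K_i) = 5.53/0.00336 + 6.06/104 + 1.98/536 = 1646 d.
q = Δh / Σ(b_i/K_i) = 8.02 / 1646 = 0.004873 m/day.
In each layer the seepage velocity is v_i = q/n_i, so the layer transit time is t_i = b_i·n_i / q:
  layer 1 (sandy clay): t_1 = 5.53 × 0.08 / 0.004873 = 90.79 d
  layer 2 (karst limestone): t_2 = 6.06 × 0.02 / 0.004873 = 24.87 d
  layer 3 (clean gravel): t_3 = 1.98 × 0.30 / 0.004873 = 121.9 d
Total t = Σ t_i = 237.6 days = 0.6504 years.

0.650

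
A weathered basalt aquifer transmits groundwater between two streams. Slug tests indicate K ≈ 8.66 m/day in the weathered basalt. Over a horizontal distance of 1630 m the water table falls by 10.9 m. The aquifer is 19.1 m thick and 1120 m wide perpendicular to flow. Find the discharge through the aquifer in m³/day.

1240

Cross-sectional area A = 1120 × 19.1 = 21392 m².
Hydraulic gradient i = Δh / L = 10.9 / 1630 = 0.006687.
Darcy's law: Q = K · A · i = 8.660 × 21392 × 0.006687 = 1239 m³/day.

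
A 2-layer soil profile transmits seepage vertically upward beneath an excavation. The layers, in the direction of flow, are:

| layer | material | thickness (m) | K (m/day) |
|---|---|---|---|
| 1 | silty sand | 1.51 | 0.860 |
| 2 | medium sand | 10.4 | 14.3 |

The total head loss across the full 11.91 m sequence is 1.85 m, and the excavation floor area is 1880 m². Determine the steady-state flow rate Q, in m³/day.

Flow is perpendicular to layering, so the layers act in series and the equivalent K is the thickness-weighted harmonic mean.
Total thickness L = 1.51 + 10.4 = 11.91 m.
Σ(b_i/K_i) = 1.51/0.860 + 10.4/14.3 = 2.483 d.
K_eq = L / Σ(b_i/K_i) = 11.91 / 2.483 = 4.796 m/day.
Q = K_eq · A · (Δh/L) = 4.796 × 1880 × (1.85/11.91) = 1401 m³/day.

1400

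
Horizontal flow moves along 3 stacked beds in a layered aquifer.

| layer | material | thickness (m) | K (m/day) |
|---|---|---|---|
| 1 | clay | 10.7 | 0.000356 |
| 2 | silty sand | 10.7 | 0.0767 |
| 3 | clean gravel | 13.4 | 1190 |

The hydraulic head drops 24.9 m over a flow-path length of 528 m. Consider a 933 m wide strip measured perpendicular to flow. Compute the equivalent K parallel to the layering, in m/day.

458

Flow is parallel to layering, so each bed carries its own Darcy discharge and the transmissivities add.
Σ(K_i·b_i) = 0.000356×10.7 + 0.0767×10.7 + 1190×13.4 = 15947 m²/day.
Total thickness b = 34.80 m, so K_eq = Σ(K_i·b_i)/b = 458.2 m/day.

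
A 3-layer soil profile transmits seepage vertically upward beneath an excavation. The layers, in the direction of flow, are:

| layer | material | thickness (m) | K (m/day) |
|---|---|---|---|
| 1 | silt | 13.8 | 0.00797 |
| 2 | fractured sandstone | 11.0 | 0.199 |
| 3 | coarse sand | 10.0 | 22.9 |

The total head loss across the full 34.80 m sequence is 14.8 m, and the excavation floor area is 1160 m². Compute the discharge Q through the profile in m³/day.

9.61

Flow is perpendicular to layering, so the layers act in series and the equivalent K is the thickness-weighted harmonic mean.
Total thickness L = 13.8 + 11.0 + 10.0 = 34.80 m.
Σ(b_i/K_i) = 13.8/0.00797 + 11.0/0.199 + 10.0/22.9 = 1787 d.
K_eq = L / Σ(b_i/K_i) = 34.80 / 1787 = 0.01947 m/day.
Q = K_eq · A · (Δh/L) = 0.01947 × 1160 × (14.8/34.80) = 9.606 m³/day.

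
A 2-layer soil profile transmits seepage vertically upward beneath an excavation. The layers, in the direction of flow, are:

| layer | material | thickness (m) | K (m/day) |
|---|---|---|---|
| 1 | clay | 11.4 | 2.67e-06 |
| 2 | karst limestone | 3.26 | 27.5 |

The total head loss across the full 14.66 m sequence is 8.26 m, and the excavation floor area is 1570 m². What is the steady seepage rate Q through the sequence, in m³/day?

Flow is perpendicular to layering, so the layers act in series and the equivalent K is the thickness-weighted harmonic mean.
Total thickness L = 11.4 + 3.26 = 14.66 m.
Σ(b_i/K_i) = 11.4/2.67e-06 + 3.26/27.5 = 4.270e+06 d.
K_eq = L / Σ(b_i/K_i) = 14.66 / 4.270e+06 = 3.434e-06 m/day.
Q = K_eq · A · (Δh/L) = 3.434e-06 × 1570 × (8.26/14.66) = 0.003037 m³/day.

0.00304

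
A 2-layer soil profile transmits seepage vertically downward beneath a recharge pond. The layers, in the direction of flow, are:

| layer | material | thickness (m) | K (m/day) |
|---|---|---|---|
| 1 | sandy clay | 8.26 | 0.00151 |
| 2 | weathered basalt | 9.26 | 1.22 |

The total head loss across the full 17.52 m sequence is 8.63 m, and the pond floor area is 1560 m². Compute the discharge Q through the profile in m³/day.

2.46

Flow is perpendicular to layering, so the layers act in series and the equivalent K is the thickness-weighted harmonic mean.
Total thickness L = 8.26 + 9.26 = 17.52 m.
Σ(b_i/K_i) = 8.26/0.00151 + 9.26/1.22 = 5478 d.
K_eq = L / Σ(b_i/K_i) = 17.52 / 5478 = 0.003198 m/day.
Q = K_eq · A · (Δh/L) = 0.003198 × 1560 × (8.63/17.52) = 2.458 m³/day.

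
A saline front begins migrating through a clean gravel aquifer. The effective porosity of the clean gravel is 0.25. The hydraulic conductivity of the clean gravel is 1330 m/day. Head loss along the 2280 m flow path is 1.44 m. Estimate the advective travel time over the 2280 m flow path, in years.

Hydraulic gradient i = Δh / L = 1.44 / 2280 = 0.0006316.
Darcy flux q = K · i = 1330 × 0.0006316 = 0.8400 m/day.
Seepage velocity v = q / n_e = 0.8400 / 0.25 = 3.360 m/day.
Travel time t = L / v = 2280 / 3.360 = 678.6 days = 1.858 years.

1.86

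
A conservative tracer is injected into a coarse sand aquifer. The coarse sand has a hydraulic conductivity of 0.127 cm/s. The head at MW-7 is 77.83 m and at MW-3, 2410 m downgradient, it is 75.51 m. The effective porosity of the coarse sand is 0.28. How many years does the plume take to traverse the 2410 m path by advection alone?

Convert K: 0.127 cm/s × 864 = 109.7 m/day.
Hydraulic gradient i = (77.83 − 75.51) / 2410 = 2.32 / 2410 = 0.0009627.
Darcy flux q = K · i = 109.7 × 0.0009627 = 0.1056 m/day.
Seepage velocity v = q / n_e = 0.1056 / 0.28 = 0.3773 m/day.
Travel time t = L / v = 2410 / 0.3773 = 6388 days = 17.49 years.

17.5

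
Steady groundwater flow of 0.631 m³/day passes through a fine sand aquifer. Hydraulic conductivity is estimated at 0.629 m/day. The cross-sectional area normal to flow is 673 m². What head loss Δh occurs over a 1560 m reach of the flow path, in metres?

From Q = K·A·i, i = Q / (K·A) = 0.631 / (0.6290 × 673.0) = 0.001491.
Head loss Δh = i · L = 0.001491 × 1560 = 2.325 m.

2.33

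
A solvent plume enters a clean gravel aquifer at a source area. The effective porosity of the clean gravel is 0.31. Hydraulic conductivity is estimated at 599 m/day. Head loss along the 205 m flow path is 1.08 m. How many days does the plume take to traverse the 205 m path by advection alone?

Hydraulic gradient i = Δh / L = 1.08 / 205 = 0.005268.
Darcy flux q = K · i = 599.0 × 0.005268 = 3.156 m/day.
Seepage velocity v = q / n_e = 3.156 / 0.31 = 10.18 m/day.
Travel time t = L / v = 205 / 10.18 = 20.14 days.

20.1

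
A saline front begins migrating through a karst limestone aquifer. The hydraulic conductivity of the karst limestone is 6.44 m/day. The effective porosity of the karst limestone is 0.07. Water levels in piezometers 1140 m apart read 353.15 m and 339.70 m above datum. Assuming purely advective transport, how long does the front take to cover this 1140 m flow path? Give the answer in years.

2.88

Hydraulic gradient i = (353.15 − 339.70) / 1140 = 13.45 / 1140 = 0.01180.
Darcy flux q = K · i = 6.440 × 0.01180 = 0.07598 m/day.
Seepage velocity v = q / n_e = 0.07598 / 0.07 = 1.085 m/day.
Travel time t = L / v = 1140 / 1.085 = 1050 days = 2.875 years.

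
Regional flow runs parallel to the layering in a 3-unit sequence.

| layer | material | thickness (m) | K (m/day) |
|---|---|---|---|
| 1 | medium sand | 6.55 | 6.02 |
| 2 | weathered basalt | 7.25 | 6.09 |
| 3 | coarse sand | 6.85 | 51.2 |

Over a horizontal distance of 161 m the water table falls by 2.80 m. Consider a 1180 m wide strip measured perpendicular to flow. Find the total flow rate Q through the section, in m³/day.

8910

Flow is parallel to layering, so each bed carries its own Darcy discharge and the transmissivities add.
Σ(K_i·b_i) = 6.02×6.55 + 6.09×7.25 + 51.2×6.85 = 434.3 m²/day.
Hydraulic gradient i = Δh / L = 2.80 / 161 = 0.01739.
Q = Σ(K_i·b_i) · W · i = 434.3 × 1180 × 0.01739 = 8913 m³/day.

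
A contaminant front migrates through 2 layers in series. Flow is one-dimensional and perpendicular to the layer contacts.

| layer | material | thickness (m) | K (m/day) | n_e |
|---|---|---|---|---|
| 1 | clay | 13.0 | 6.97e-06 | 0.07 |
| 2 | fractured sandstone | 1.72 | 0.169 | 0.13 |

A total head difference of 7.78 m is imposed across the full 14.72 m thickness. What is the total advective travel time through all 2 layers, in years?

With flow normal to the layers, continuity requires the same specific discharge q through every layer.
Σ(b_i/K_i) = 13.0/6.97e-06 + 1.72/0.169 = 1.865e+06 d.
q = Δh / Σ(b_i/K_i) = 7.78 / 1.865e+06 = 4.171e-06 m/day.
In each layer the seepage velocity is v_i = q/n_i, so the layer transit time is t_i = b_i·n_i / q:
  layer 1 (clay): t_1 = 13.0 × 0.07 / 4.171e-06 = 2.182e+05 d
  layer 2 (fractured sandstone): t_2 = 1.72 × 0.13 / 4.171e-06 = 53605 d
Total t = Σ t_i = 2.718e+05 days = 744.1 years.

744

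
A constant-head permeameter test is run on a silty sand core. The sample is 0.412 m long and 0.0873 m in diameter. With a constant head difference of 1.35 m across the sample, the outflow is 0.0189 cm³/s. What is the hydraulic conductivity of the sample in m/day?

0.0833

Cross-sectional area A = π·(d/2)² = π × (0.0873/2)² = 0.005986 m².
Convert discharge: 0.0189 cm³/s = 1.890e-08 m³/s.
Darcy's law rearranged: K = Q·L / (A·Δh) = 1.890e-08 × 0.412 / (0.005986 × 1.35) = 9.636e-07 m/s = 0.08326 m/day.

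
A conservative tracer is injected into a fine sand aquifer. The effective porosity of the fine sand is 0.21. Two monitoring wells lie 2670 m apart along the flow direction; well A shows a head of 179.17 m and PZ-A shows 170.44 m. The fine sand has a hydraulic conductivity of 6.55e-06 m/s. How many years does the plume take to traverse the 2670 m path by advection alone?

Convert K: 6.55e-06 m/s × 86400 = 0.5659 m/day.
Hydraulic gradient i = (179.17 − 170.44) / 2670 = 8.73 / 2670 = 0.003270.
Darcy flux q = K · i = 0.5659 × 0.003270 = 0.001850 m/day.
Seepage velocity v = q / n_e = 0.001850 / 0.21 = 0.008811 m/day.
Travel time t = L / v = 2670 / 0.008811 = 3.030e+05 days = 829.6 years.

830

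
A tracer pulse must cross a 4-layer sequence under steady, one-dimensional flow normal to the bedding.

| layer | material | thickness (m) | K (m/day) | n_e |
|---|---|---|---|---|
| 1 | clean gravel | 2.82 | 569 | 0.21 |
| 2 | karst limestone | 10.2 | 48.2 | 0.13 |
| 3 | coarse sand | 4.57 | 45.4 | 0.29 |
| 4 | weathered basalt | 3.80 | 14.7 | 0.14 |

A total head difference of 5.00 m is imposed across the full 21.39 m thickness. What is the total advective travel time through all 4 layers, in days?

With flow normal to the layers, continuity requires the same specific discharge q through every layer.
Σ(b_i/K_i) = 2.82/569 + 10.2/48.2 + 4.57/45.4 + 3.80/14.7 = 0.5757 d.
q = Δh / Σ(b_i/K_i) = 5.00 / 0.5757 = 8.684 m/day.
In each layer the seepage velocity is v_i = q/n_i, so the layer transit time is t_i = b_i·n_i / q:
  layer 1 (clean gravel): t_1 = 2.82 × 0.21 / 8.684 = 0.06819 d
  layer 2 (karst limestone): t_2 = 10.2 × 0.13 / 8.684 = 0.1527 d
  layer 3 (coarse sand): t_3 = 4.57 × 0.29 / 8.684 = 0.1526 d
  layer 4 (weathered basalt): t_4 = 3.80 × 0.14 / 8.684 = 0.06126 d
Total t = Σ t_i = 0.4347 days.

0.435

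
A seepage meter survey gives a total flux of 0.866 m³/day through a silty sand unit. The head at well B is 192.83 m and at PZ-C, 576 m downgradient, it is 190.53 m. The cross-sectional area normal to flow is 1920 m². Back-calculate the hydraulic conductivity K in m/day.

Hydraulic gradient i = (192.83 − 190.53) / 576 = 2.3 / 576 = 0.003993.
From Q = K·A·i, K = Q / (A·i) = 0.866 / (1920 × 0.003993) = 0.1130 m/day.

0.113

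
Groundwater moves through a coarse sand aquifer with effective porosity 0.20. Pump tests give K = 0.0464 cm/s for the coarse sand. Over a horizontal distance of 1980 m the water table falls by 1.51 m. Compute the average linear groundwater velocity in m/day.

Convert K: 0.0464 cm/s × 864 = 40.09 m/day.
Hydraulic gradient i = Δh / L = 1.51 / 1980 = 0.0007626.
Darcy flux q = K · i = 40.09 × 0.0007626 = 0.03057 m/day.
Seepage velocity v = q / n_e = 0.03057 / 0.20 = 0.1529 m/day.

0.153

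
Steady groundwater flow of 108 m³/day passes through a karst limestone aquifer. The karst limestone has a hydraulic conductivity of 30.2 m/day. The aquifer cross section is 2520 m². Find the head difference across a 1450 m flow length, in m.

2.06

From Q = K·A·i, i = Q / (K·A) = 108 / (30.20 × 2520) = 0.001419.
Head loss Δh = i · L = 0.001419 × 1450 = 2.058 m.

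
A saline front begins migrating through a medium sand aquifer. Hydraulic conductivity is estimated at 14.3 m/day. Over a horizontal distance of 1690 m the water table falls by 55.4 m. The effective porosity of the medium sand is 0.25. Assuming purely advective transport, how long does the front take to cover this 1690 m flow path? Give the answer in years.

Hydraulic gradient i = Δh / L = 55.4 / 1690 = 0.03278.
Darcy flux q = K · i = 14.30 × 0.03278 = 0.4688 m/day.
Seepage velocity v = q / n_e = 0.4688 / 0.25 = 1.875 m/day.
Travel time t = L / v = 1690 / 1.875 = 901.3 days = 2.468 years.

2.47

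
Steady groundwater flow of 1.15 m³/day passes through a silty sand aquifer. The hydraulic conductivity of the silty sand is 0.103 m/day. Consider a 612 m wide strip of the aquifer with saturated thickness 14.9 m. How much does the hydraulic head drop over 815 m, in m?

Cross-sectional area A = 612 × 14.9 = 9119 m².
From Q = K·A·i, i = Q / (K·A) = 1.15 / (0.1030 × 9119) = 0.001224.
Head loss Δh = i · L = 0.001224 × 815 = 0.9979 m.

0.998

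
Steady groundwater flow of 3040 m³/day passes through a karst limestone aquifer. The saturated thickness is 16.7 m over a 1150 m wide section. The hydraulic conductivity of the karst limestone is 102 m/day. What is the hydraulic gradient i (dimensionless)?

0.00155

Cross-sectional area A = 1150 × 16.7 = 19205 m².
From Q = K·A·i, i = Q / (K·A) = 3040 / (102.0 × 19205) = 0.001552.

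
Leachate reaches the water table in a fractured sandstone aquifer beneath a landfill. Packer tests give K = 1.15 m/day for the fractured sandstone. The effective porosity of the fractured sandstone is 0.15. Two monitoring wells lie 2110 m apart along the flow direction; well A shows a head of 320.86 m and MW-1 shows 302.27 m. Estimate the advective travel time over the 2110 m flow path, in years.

Hydraulic gradient i = (320.86 − 302.27) / 2110 = 18.59 / 2110 = 0.008810.
Darcy flux q = K · i = 1.150 × 0.008810 = 0.01013 m/day.
Seepage velocity v = q / n_e = 0.01013 / 0.15 = 0.06755 m/day.
Travel time t = L / v = 2110 / 0.06755 = 31238 days = 85.52 years.

85.5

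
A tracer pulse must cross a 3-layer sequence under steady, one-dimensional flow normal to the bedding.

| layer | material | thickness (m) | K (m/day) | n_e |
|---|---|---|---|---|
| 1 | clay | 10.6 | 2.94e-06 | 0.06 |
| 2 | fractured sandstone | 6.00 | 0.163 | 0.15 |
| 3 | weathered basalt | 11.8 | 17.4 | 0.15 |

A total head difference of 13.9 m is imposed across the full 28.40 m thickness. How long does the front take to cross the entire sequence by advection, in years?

2350

With flow normal to the layers, continuity requires the same specific discharge q through every layer.
Σ(b_i/K_i) = 10.6/2.94e-06 + 6.00/0.163 + 11.8/17.4 = 3.605e+06 d.
q = Δh / Σ(b_i/K_i) = 13.9 / 3.605e+06 = 3.855e-06 m/day.
In each layer the seepage velocity is v_i = q/n_i, so the layer transit time is t_i = b_i·n_i / q:
  layer 1 (clay): t_1 = 10.6 × 0.06 / 3.855e-06 = 1.650e+05 d
  layer 2 (fractured sandstone): t_2 = 6.00 × 0.15 / 3.855e-06 = 2.334e+05 d
  layer 3 (weathered basalt): t_3 = 11.8 × 0.15 / 3.855e-06 = 4.591e+05 d
Total t = Σ t_i = 8.575e+05 days = 2348 years.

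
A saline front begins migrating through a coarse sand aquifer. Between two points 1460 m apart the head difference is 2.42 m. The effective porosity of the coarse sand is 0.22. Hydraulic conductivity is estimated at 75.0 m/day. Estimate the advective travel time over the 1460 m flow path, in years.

7.07

Hydraulic gradient i = Δh / L = 2.42 / 1460 = 0.001658.
Darcy flux q = K · i = 75.00 × 0.001658 = 0.1243 m/day.
Seepage velocity v = q / n_e = 0.1243 / 0.22 = 0.5651 m/day.
Travel time t = L / v = 1460 / 0.5651 = 2584 days = 7.074 years.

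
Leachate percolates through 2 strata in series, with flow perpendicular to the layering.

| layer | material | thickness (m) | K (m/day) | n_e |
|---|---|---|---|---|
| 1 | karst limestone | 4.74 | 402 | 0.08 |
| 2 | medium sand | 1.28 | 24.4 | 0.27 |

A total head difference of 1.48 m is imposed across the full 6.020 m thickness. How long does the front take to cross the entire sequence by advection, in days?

With flow normal to the layers, continuity requires the same specific discharge q through every layer.
Σ(b_i/K_i) = 4.74/402 + 1.28/24.4 = 0.06425 d.
q = Δh / Σ(b_i/K_i) = 1.48 / 0.06425 = 23.03 m/day.
In each layer the seepage velocity is v_i = q/n_i, so the layer transit time is t_i = b_i·n_i / q:
  layer 1 (karst limestone): t_1 = 4.74 × 0.08 / 23.03 = 0.01646 d
  layer 2 (medium sand): t_2 = 1.28 × 0.27 / 23.03 = 0.01500 d
Total t = Σ t_i = 0.03147 days.

0.0315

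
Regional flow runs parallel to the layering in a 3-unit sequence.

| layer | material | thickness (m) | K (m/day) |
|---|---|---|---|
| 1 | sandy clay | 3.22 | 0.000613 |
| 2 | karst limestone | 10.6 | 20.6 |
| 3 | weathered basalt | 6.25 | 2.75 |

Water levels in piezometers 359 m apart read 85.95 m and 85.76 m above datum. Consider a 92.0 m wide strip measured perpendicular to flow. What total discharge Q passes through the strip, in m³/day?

11.5

Flow is parallel to layering, so each bed carries its own Darcy discharge and the transmissivities add.
Σ(K_i·b_i) = 0.000613×3.22 + 20.6×10.6 + 2.75×6.25 = 235.5 m²/day.
Hydraulic gradient i = (85.95 − 85.76) / 359 = 0.19 / 359 = 0.0005292.
Q = Σ(K_i·b_i) · W · i = 235.5 × 92.0 × 0.0005292 = 11.47 m³/day.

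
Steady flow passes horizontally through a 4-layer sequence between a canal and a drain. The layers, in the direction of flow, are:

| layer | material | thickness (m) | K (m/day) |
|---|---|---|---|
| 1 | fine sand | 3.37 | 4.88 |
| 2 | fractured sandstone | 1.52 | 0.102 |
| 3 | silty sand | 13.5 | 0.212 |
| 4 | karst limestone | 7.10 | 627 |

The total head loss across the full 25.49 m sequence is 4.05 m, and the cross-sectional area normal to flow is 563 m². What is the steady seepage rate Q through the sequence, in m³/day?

28.8

Flow is perpendicular to layering, so the layers act in series and the equivalent K is the thickness-weighted harmonic mean.
Total thickness L = 3.37 + 1.52 + 13.5 + 7.10 = 25.49 m.
Σ(b_i/K_i) = 3.37/4.88 + 1.52/0.102 + 13.5/0.212 + 7.10/627 = 79.28 d.
K_eq = L / Σ(b_i/K_i) = 25.49 / 79.28 = 0.3215 m/day.
Q = K_eq · A · (Δh/L) = 0.3215 × 563 × (4.05/25.49) = 28.76 m³/day.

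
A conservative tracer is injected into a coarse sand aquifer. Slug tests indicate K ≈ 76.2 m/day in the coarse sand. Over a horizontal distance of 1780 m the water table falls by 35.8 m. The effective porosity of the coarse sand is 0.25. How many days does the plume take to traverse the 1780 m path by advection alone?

290

Hydraulic gradient i = Δh / L = 35.8 / 1780 = 0.02011.
Darcy flux q = K · i = 76.20 × 0.02011 = 1.533 m/day.
Seepage velocity v = q / n_e = 1.533 / 0.25 = 6.130 m/day.
Travel time t = L / v = 1780 / 6.130 = 290.4 days.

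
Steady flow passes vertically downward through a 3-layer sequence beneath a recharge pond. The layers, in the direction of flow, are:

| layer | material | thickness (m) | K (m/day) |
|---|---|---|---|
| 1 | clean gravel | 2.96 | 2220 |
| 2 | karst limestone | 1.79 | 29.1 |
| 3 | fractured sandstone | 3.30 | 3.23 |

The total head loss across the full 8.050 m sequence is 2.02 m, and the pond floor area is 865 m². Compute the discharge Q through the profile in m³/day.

Flow is perpendicular to layering, so the layers act in series and the equivalent K is the thickness-weighted harmonic mean.
Total thickness L = 2.96 + 1.79 + 3.30 = 8.050 m.
Σ(b_i/K_i) = 2.96/2220 + 1.79/29.1 + 3.30/3.23 = 1.085 d.
K_eq = L / Σ(b_i/K_i) = 8.050 / 1.085 = 7.423 m/day.
Q = K_eq · A · (Δh/L) = 7.423 × 865 × (2.02/8.050) = 1611 m³/day.

1610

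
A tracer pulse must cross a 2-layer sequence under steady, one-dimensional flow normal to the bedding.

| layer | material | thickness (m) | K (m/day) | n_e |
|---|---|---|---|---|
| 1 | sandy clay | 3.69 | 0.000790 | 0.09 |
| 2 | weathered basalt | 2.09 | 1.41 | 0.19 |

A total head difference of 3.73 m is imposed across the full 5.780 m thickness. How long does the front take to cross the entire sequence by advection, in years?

With flow normal to the layers, continuity requires the same specific discharge q through every layer.
Σ(b_i/K_i) = 3.69/0.000790 + 2.09/1.41 = 4672 d.
q = Δh / Σ(b_i/K_i) = 3.73 / 4672 = 0.0007983 m/day.
In each layer the seepage velocity is v_i = q/n_i, so the layer transit time is t_i = b_i·n_i / q:
  layer 1 (sandy clay): t_1 = 3.69 × 0.09 / 0.0007983 = 416.0 d
  layer 2 (weathered basalt): t_2 = 2.09 × 0.19 / 0.0007983 = 497.4 d
Total t = Σ t_i = 913.4 days = 2.501 years.

2.50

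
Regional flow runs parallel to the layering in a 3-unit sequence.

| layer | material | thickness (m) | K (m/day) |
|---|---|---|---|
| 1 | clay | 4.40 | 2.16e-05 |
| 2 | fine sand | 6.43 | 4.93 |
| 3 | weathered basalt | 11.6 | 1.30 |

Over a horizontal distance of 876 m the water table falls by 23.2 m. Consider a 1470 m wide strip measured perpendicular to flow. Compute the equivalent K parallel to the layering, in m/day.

2.09

Flow is parallel to layering, so each bed carries its own Darcy discharge and the transmissivities add.
Σ(K_i·b_i) = 2.16e-05×4.40 + 4.93×6.43 + 1.30×11.6 = 46.78 m²/day.
Total thickness b = 22.43 m, so K_eq = Σ(K_i·b_i)/b = 2.086 m/day.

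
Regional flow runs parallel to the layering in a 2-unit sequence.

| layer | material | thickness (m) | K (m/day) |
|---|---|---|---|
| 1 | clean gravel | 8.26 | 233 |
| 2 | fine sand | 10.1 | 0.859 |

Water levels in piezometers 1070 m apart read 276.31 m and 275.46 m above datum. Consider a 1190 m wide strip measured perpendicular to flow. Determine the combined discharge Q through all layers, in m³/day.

1830

Flow is parallel to layering, so each bed carries its own Darcy discharge and the transmissivities add.
Σ(K_i·b_i) = 233×8.26 + 0.859×10.1 = 1933 m²/day.
Hydraulic gradient i = (276.31 − 275.46) / 1070 = 0.85 / 1070 = 0.0007944.
Q = Σ(K_i·b_i) · W · i = 1933 × 1190 × 0.0007944 = 1828 m³/day.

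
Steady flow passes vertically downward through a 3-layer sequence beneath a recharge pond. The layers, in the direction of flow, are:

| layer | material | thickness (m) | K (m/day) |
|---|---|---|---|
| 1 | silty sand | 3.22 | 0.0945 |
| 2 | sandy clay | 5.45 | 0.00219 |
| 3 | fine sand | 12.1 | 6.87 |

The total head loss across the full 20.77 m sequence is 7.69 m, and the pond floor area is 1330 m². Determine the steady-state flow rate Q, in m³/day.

4.05

Flow is perpendicular to layering, so the layers act in series and the equivalent K is the thickness-weighted harmonic mean.
Total thickness L = 3.22 + 5.45 + 12.1 = 20.77 m.
Σ(b_i/K_i) = 3.22/0.0945 + 5.45/0.00219 + 12.1/6.87 = 2524 d.
K_eq = L / Σ(b_i/K_i) = 20.77 / 2524 = 0.008228 m/day.
Q = K_eq · A · (Δh/L) = 0.008228 × 1330 × (7.69/20.77) = 4.052 m³/day.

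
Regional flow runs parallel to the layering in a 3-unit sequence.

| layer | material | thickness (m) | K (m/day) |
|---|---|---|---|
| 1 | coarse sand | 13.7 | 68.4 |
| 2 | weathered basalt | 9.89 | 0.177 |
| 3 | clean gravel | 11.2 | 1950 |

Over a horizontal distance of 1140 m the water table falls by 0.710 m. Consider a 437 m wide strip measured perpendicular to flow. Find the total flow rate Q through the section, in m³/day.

6200

Flow is parallel to layering, so each bed carries its own Darcy discharge and the transmissivities add.
Σ(K_i·b_i) = 68.4×13.7 + 0.177×9.89 + 1950×11.2 = 22779 m²/day.
Hydraulic gradient i = Δh / L = 0.710 / 1140 = 0.0006228.
Q = Σ(K_i·b_i) · W · i = 22779 × 437 × 0.0006228 = 6200 m³/day.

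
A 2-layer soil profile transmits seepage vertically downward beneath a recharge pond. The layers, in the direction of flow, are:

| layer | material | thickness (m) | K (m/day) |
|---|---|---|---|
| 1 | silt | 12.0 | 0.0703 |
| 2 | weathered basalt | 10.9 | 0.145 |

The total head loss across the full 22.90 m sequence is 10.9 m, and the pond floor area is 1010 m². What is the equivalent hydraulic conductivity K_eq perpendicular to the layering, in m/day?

Flow is perpendicular to layering, so the layers act in series and the equivalent K is the thickness-weighted harmonic mean.
Total thickness L = 12.0 + 10.9 = 22.90 m.
Σ(b_i/K_i) = 12.0/0.0703 + 10.9/0.145 = 245.9 d.
K_eq = L / Σ(b_i/K_i) = 22.90 / 245.9 = 0.09314 m/day.

0.0931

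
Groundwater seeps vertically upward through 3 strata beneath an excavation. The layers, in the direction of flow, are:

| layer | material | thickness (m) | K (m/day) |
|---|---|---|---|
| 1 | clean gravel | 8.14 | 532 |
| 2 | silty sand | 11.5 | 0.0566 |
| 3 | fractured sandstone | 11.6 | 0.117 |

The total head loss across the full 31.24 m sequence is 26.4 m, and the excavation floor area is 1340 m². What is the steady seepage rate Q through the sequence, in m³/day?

117

Flow is perpendicular to layering, so the layers act in series and the equivalent K is the thickness-weighted harmonic mean.
Total thickness L = 8.14 + 11.5 + 11.6 = 31.24 m.
Σ(b_i/K_i) = 8.14/532 + 11.5/0.0566 + 11.6/0.117 = 302.3 d.
K_eq = L / Σ(b_i/K_i) = 31.24 / 302.3 = 0.1033 m/day.
Q = K_eq · A · (Δh/L) = 0.1033 × 1340 × (26.4/31.24) = 117.0 m³/day.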